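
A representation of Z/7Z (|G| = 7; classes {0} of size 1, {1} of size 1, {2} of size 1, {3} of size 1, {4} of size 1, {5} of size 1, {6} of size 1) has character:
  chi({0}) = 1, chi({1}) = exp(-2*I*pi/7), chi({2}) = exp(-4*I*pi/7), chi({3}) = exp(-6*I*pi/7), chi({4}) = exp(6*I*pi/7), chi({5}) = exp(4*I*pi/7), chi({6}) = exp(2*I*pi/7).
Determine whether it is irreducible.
Irreducible: <chi, chi> = 1.

Working: <chi, chi> = (1/|G|) sum_C |C| * |chi(C)|^2 = (1/7)[1*|1|^2 + 1*|exp(-2*I*pi/7)|^2 + 1*|exp(-4*I*pi/7)|^2 + 1*|exp(-6*I*pi/7)|^2 + 1*|exp(6*I*pi/7)|^2 + 1*|exp(4*I*pi/7)|^2 + 1*|exp(2*I*pi/7)|^2]
  = (1/7)[(1) + (1) + (1) + (1) + (1) + (1) + (1)] = 7/7 = 1.
(Exp terms are combined using exp(i*s)*conj(exp(i*t)) = exp(i*(s-t)), and sums of them are collapsed using the identity that for every m > 1 the m distinct m-th roots of unity sum to 0, e.g. 1 + exp(2*I*pi/3) + exp(-2*I*pi/3) = 0.)
A character is irreducible iff <chi, chi> = 1, so this representation is irreducible.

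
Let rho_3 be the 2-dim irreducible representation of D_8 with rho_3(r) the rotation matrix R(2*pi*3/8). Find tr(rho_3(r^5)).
chi_{rho_3}(r^5) = 2*cos(2*pi*3*5/8) = sqrt(2)

Explanation: rho_3(r^5) is rotation by angle 2*pi*3*5/8, whose trace is 2*cos(2*pi*3*5/8) = sqrt(2).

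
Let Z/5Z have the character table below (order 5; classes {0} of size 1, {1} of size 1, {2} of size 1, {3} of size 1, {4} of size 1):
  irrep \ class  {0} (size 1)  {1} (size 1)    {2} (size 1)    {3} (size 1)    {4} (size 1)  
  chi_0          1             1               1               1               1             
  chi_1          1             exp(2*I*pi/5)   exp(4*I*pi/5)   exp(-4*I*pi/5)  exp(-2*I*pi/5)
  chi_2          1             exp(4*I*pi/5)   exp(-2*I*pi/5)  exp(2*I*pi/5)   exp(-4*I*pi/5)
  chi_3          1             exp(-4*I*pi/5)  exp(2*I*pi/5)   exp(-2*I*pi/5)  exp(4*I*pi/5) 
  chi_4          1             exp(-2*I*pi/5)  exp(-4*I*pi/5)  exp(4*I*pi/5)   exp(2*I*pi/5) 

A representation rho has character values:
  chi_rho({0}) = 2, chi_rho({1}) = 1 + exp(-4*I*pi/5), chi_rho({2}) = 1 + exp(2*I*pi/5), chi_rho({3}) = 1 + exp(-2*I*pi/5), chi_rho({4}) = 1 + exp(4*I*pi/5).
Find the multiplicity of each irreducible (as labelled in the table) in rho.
Multiplicities: chi_0: 1, chi_1: 0, chi_2: 0, chi_3: 1, chi_4: 0.

Working: Use <chi_rho, chi> = (1/|G|) sum_C |C| * chi_rho(C) * conj(chi(C)) with |G| = 5 for each irreducible chi in the table:
  <chi_rho, chi_0> = (1/5)[1*(2)*conj(1) + 1*(1 + exp(-4*I*pi/5))*conj(1) + 1*(1 + exp(2*I*pi/5))*conj(1) + 1*(1 + exp(-2*I*pi/5))*conj(1) + 1*(1 + exp(4*I*pi/5))*conj(1)]
      = (1/5)[(2) + (1 + exp(-4*I*pi/5)) + (1 + exp(2*I*pi/5)) + (1 + exp(-2*I*pi/5)) + (1 + exp(4*I*pi/5))] = 5/5 = 1
  <chi_rho, chi_1> = (1/5)[1*(2)*conj(1) + 1*(1 + exp(-4*I*pi/5))*conj(exp(2*I*pi/5)) + 1*(1 + exp(2*I*pi/5))*conj(exp(4*I*pi/5)) + 1*(1 + exp(-2*I*pi/5))*conj(exp(-4*I*pi/5)) + 1*(1 + exp(4*I*pi/5))*conj(exp(-2*I*pi/5))]
      = (1/5)[(2) + (exp(-2*I*pi/5) + exp(4*I*pi/5)) + (exp(-2*I*pi/5) + exp(-4*I*pi/5)) + (exp(4*I*pi/5) + exp(2*I*pi/5)) + (exp(-4*I*pi/5) + exp(2*I*pi/5))] = 0/5 = 0
  <chi_rho, chi_2> = (1/5)[1*(2)*conj(1) + 1*(1 + exp(-4*I*pi/5))*conj(exp(4*I*pi/5)) + 1*(1 + exp(2*I*pi/5))*conj(exp(-2*I*pi/5)) + 1*(1 + exp(-2*I*pi/5))*conj(exp(2*I*pi/5)) + 1*(1 + exp(4*I*pi/5))*conj(exp(-4*I*pi/5))]
      = (1/5)[(2) + (exp(-4*I*pi/5) + exp(2*I*pi/5)) + (exp(4*I*pi/5) + exp(2*I*pi/5)) + (exp(-2*I*pi/5) + exp(-4*I*pi/5)) + (exp(-2*I*pi/5) + exp(4*I*pi/5))] = 0/5 = 0
  <chi_rho, chi_3> = (1/5)[1*(2)*conj(1) + 1*(1 + exp(-4*I*pi/5))*conj(exp(-4*I*pi/5)) + 1*(1 + exp(2*I*pi/5))*conj(exp(2*I*pi/5)) + 1*(1 + exp(-2*I*pi/5))*conj(exp(-2*I*pi/5)) + 1*(1 + exp(4*I*pi/5))*conj(exp(4*I*pi/5))]
      = (1/5)[(2) + (1 + exp(4*I*pi/5)) + (1 + exp(-2*I*pi/5)) + (1 + exp(2*I*pi/5)) + (1 + exp(-4*I*pi/5))] = 5/5 = 1
  <chi_rho, chi_4> = (1/5)[1*(2)*conj(1) + 1*(1 + exp(-4*I*pi/5))*conj(exp(-2*I*pi/5)) + 1*(1 + exp(2*I*pi/5))*conj(exp(-4*I*pi/5)) + 1*(1 + exp(-2*I*pi/5))*conj(exp(4*I*pi/5)) + 1*(1 + exp(4*I*pi/5))*conj(exp(2*I*pi/5))]
      = (1/5)[(2) + (exp(-2*I*pi/5) + exp(2*I*pi/5)) + (exp(-4*I*pi/5) + exp(4*I*pi/5)) + (exp(-4*I*pi/5) + exp(4*I*pi/5)) + (exp(-2*I*pi/5) + exp(2*I*pi/5))] = 0/5 = 0
(Exp terms are combined using exp(i*s)*conj(exp(i*t)) = exp(i*(s-t)), and sums of them are collapsed using the identity that for every m > 1 the m distinct m-th roots of unity sum to 0, e.g. 1 + exp(2*I*pi/3) + exp(-2*I*pi/3) = 0.)
Dimension check: dim(rho) = sum (mult * dim) = 1*1 + 0*1 + 0*1 + 1*1 + 0*1 = 2 = chi_rho(e) = 2.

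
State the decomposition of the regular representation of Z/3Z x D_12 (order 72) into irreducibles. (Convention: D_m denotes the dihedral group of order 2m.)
Each irreducible V_i of dimension d_i appears with multiplicity d_i, i.e. rho_reg = (direct sum over all irreducibles V_i) d_i V_i. The irreducible dimensions for Z/3Z x D_12 are 1, 1, 1, 1, 1, 1, 1, 1, 1, 1, 1, 1, 2, 2, 2, 2, 2, 2, 2, 2, 2, 2, 2, 2, 2, 2, 2: 12 irreducibles of dimension 1, each with multiplicity 1; 15 irreducibles of dimension 2, each with multiplicity 2. Total dimension 12*1*1 + 15*2*2 = 72 = |G|.

Argument: General theorem: in the regular representation of a finite group G, each irreducible appears with multiplicity equal to its dimension. Check: dim(rho_reg) = sum d_i^2 = 1 + 1 + 1 + 1 + 1 + 1 + 1 + 1 + 1 + 1 + 1 + 1 + 4 + 4 + 4 + 4 + 4 + 4 + 4 + 4 + 4 + 4 + 4 + 4 + 4 + 4 + 4 = 72 = |G|.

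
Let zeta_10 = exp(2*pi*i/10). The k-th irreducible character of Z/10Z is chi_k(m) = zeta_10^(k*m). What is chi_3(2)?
chi_3(2) = zeta_10^6 = exp(-4*I*pi/5)

Solution. chi_3(2) = zeta_10^(3*2) = zeta_10^6. Since zeta_10^10 = 1, this equals zeta_10^6 = exp(2*pi*i*6/10) = exp(-4*I*pi/5).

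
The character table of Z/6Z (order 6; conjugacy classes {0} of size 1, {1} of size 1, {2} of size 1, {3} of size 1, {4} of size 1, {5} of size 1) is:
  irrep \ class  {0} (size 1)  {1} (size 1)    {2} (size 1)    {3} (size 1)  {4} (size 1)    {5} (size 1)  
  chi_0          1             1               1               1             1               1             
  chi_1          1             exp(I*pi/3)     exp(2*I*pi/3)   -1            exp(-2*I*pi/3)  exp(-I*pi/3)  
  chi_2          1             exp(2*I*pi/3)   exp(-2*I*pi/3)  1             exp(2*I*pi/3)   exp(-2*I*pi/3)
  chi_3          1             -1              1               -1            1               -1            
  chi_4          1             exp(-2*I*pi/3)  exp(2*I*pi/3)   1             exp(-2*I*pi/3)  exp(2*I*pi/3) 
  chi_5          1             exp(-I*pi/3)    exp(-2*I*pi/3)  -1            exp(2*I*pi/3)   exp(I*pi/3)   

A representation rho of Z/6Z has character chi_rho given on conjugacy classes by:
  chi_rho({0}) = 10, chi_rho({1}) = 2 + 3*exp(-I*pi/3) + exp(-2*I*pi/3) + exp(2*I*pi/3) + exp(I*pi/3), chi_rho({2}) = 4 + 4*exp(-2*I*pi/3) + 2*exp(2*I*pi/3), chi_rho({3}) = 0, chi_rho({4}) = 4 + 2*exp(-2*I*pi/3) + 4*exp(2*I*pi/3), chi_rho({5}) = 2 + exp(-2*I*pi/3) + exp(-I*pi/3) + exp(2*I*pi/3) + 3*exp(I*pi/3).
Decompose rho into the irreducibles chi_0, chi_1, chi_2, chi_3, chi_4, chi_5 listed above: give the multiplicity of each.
Multiplicities: chi_0: 3, chi_1: 1, chi_2: 1, chi_3: 1, chi_4: 1, chi_5: 3.

Solution. Use <chi_rho, chi> = (1/|G|) sum_C |C| * chi_rho(C) * conj(chi(C)) with |G| = 6 for each irreducible chi in the table:
  <chi_rho, chi_0> = (1/6)[1*(10)*conj(1) + 1*(2 + 3*exp(-I*pi/3) + exp(-2*I*pi/3) + exp(2*I*pi/3) + exp(I*pi/3))*conj(1) + 1*(4 + 4*exp(-2*I*pi/3) + 2*exp(2*I*pi/3))*conj(1) + 1*(0)*conj(1) + 1*(4 + 2*exp(-2*I*pi/3) + 4*exp(2*I*pi/3))*conj(1) + 1*(2 + exp(-2*I*pi/3) + exp(-I*pi/3) + exp(2*I*pi/3) + 3*exp(I*pi/3))*conj(1)]
      = (1/6)[(10) + (2 + 3*exp(-I*pi/3) + exp(-2*I*pi/3) + exp(2*I*pi/3) + exp(I*pi/3)) + (4 + 4*exp(-2*I*pi/3) + 2*exp(2*I*pi/3)) + (0) + (4 + 2*exp(-2*I*pi/3) + 4*exp(2*I*pi/3)) + (2 + exp(-2*I*pi/3) + exp(-I*pi/3) + exp(2*I*pi/3) + 3*exp(I*pi/3))] = 18/6 = 3
  <chi_rho, chi_1> = (1/6)[1*(10)*conj(1) + 1*(2 + 3*exp(-I*pi/3) + exp(-2*I*pi/3) + exp(2*I*pi/3) + exp(I*pi/3))*conj(exp(I*pi/3)) + 1*(4 + 4*exp(-2*I*pi/3) + 2*exp(2*I*pi/3))*conj(exp(2*I*pi/3)) + 1*(0)*conj(-1) + 1*(4 + 2*exp(-2*I*pi/3) + 4*exp(2*I*pi/3))*conj(exp(-2*I*pi/3)) + 1*(2 + exp(-2*I*pi/3) + exp(-I*pi/3) + exp(2*I*pi/3) + 3*exp(I*pi/3))*conj(exp(-I*pi/3))]
      = (1/6)[(10) + (3*exp(-2*I*pi/3) + 2*exp(-I*pi/3) + exp(I*pi/3)) + (-2) + (0) + (-2) + (exp(-I*pi/3) + 2*exp(I*pi/3) + 3*exp(2*I*pi/3))] = 6/6 = 1
  <chi_rho, chi_2> = (1/6)[1*(10)*conj(1) + 1*(2 + 3*exp(-I*pi/3) + exp(-2*I*pi/3) + exp(2*I*pi/3) + exp(I*pi/3))*conj(exp(2*I*pi/3)) + 1*(4 + 4*exp(-2*I*pi/3) + 2*exp(2*I*pi/3))*conj(exp(-2*I*pi/3)) + 1*(0)*conj(1) + 1*(4 + 2*exp(-2*I*pi/3) + 4*exp(2*I*pi/3))*conj(exp(2*I*pi/3)) + 1*(2 + exp(-2*I*pi/3) + exp(-I*pi/3) + exp(2*I*pi/3) + 3*exp(I*pi/3))*conj(exp(-2*I*pi/3))]
      = (1/6)[(10) + (-2 + 2*exp(-2*I*pi/3) + exp(-I*pi/3) + exp(2*I*pi/3)) + (4 + 2*exp(-2*I*pi/3) + 4*exp(2*I*pi/3)) + (0) + (4 + 4*exp(-2*I*pi/3) + 2*exp(2*I*pi/3)) + (-2 + exp(-2*I*pi/3) + exp(I*pi/3) + 2*exp(2*I*pi/3))] = 6/6 = 1
  <chi_rho, chi_3> = (1/6)[1*(10)*conj(1) + 1*(2 + 3*exp(-I*pi/3) + exp(-2*I*pi/3) + exp(2*I*pi/3) + exp(I*pi/3))*conj(-1) + 1*(4 + 4*exp(-2*I*pi/3) + 2*exp(2*I*pi/3))*conj(1) + 1*(0)*conj(-1) + 1*(4 + 2*exp(-2*I*pi/3) + 4*exp(2*I*pi/3))*conj(1) + 1*(2 + exp(-2*I*pi/3) + exp(-I*pi/3) + exp(2*I*pi/3) + 3*exp(I*pi/3))*conj(-1)]
      = (1/6)[(10) + (-2 - exp(I*pi/3) - exp(2*I*pi/3) - exp(-2*I*pi/3) - 3*exp(-I*pi/3)) + (4 + 4*exp(-2*I*pi/3) + 2*exp(2*I*pi/3)) + (0) + (4 + 2*exp(-2*I*pi/3) + 4*exp(2*I*pi/3)) + (-2 - 3*exp(I*pi/3) - exp(2*I*pi/3) - exp(-I*pi/3) - exp(-2*I*pi/3))] = 6/6 = 1
  <chi_rho, chi_4> = (1/6)[1*(10)*conj(1) + 1*(2 + 3*exp(-I*pi/3) + exp(-2*I*pi/3) + exp(2*I*pi/3) + exp(I*pi/3))*conj(exp(-2*I*pi/3)) + 1*(4 + 4*exp(-2*I*pi/3) + 2*exp(2*I*pi/3))*conj(exp(2*I*pi/3)) + 1*(0)*conj(1) + 1*(4 + 2*exp(-2*I*pi/3) + 4*exp(2*I*pi/3))*conj(exp(-2*I*pi/3)) + 1*(2 + exp(-2*I*pi/3) + exp(-I*pi/3) + exp(2*I*pi/3) + 3*exp(I*pi/3))*conj(exp(2*I*pi/3))]
      = (1/6)[(10) + (exp(-2*I*pi/3) + 2*exp(2*I*pi/3) + 3*exp(I*pi/3)) + (-2) + (0) + (-2) + (3*exp(-I*pi/3) + 2*exp(-2*I*pi/3) + exp(2*I*pi/3))] = 6/6 = 1
  <chi_rho, chi_5> = (1/6)[1*(10)*conj(1) + 1*(2 + 3*exp(-I*pi/3) + exp(-2*I*pi/3) + exp(2*I*pi/3) + exp(I*pi/3))*conj(exp(-I*pi/3)) + 1*(4 + 4*exp(-2*I*pi/3) + 2*exp(2*I*pi/3))*conj(exp(-2*I*pi/3)) + 1*(0)*conj(-1) + 1*(4 + 2*exp(-2*I*pi/3) + 4*exp(2*I*pi/3))*conj(exp(2*I*pi/3)) + 1*(2 + exp(-2*I*pi/3) + exp(-I*pi/3) + exp(2*I*pi/3) + 3*exp(I*pi/3))*conj(exp(I*pi/3))]
      = (1/6)[(10) + (2 + exp(-I*pi/3) + exp(2*I*pi/3) + 2*exp(I*pi/3)) + (4 + 2*exp(-2*I*pi/3) + 4*exp(2*I*pi/3)) + (0) + (4 + 4*exp(-2*I*pi/3) + 2*exp(2*I*pi/3)) + (2 + 2*exp(-I*pi/3) + exp(-2*I*pi/3) + exp(I*pi/3))] = 18/6 = 3
(Exp terms are combined using exp(i*s)*conj(exp(i*t)) = exp(i*(s-t)), and sums of them are collapsed using the identity that for every m > 1 the m distinct m-th roots of unity sum to 0, e.g. 1 + exp(2*I*pi/3) + exp(-2*I*pi/3) = 0.)
Dimension check: dim(rho) = sum (mult * dim) = 3*1 + 1*1 + 1*1 + 1*1 + 1*1 + 3*1 = 10 = chi_rho(e) = 10.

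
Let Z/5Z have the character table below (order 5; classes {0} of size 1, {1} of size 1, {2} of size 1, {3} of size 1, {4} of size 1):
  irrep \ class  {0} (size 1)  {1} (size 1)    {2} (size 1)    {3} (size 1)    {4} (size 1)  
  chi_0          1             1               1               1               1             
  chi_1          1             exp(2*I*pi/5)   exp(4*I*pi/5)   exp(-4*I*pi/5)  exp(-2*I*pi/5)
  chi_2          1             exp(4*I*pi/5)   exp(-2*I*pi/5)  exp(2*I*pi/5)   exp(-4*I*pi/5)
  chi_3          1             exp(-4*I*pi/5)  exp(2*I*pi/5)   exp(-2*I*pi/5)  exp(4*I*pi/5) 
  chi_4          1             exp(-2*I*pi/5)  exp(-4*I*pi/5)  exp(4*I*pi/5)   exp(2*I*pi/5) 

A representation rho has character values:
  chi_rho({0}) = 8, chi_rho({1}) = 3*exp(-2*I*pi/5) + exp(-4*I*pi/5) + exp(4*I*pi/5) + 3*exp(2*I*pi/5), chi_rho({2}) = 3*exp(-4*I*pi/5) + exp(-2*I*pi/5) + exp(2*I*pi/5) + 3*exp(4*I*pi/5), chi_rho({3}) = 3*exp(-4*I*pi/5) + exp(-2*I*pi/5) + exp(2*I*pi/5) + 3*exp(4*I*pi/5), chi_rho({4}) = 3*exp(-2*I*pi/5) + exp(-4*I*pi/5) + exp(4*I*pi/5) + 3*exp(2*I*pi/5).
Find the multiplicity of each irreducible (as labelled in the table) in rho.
Multiplicities: chi_0: 0, chi_1: 3, chi_2: 1, chi_3: 1, chi_4: 3.

Reasoning: Use <chi_rho, chi> = (1/|G|) sum_C |C| * chi_rho(C) * conj(chi(C)) with |G| = 5 for each irreducible chi in the table:
  <chi_rho, chi_0> = (1/5)[1*(8)*conj(1) + 1*(3*exp(-2*I*pi/5) + exp(-4*I*pi/5) + exp(4*I*pi/5) + 3*exp(2*I*pi/5))*conj(1) + 1*(3*exp(-4*I*pi/5) + exp(-2*I*pi/5) + exp(2*I*pi/5) + 3*exp(4*I*pi/5))*conj(1) + 1*(3*exp(-4*I*pi/5) + exp(-2*I*pi/5) + exp(2*I*pi/5) + 3*exp(4*I*pi/5))*conj(1) + 1*(3*exp(-2*I*pi/5) + exp(-4*I*pi/5) + exp(4*I*pi/5) + 3*exp(2*I*pi/5))*conj(1)]
      = (1/5)[(8) + (3*exp(-2*I*pi/5) + exp(-4*I*pi/5) + exp(4*I*pi/5) + 3*exp(2*I*pi/5)) + (3*exp(-4*I*pi/5) + exp(-2*I*pi/5) + exp(2*I*pi/5) + 3*exp(4*I*pi/5)) + (3*exp(-4*I*pi/5) + exp(-2*I*pi/5) + exp(2*I*pi/5) + 3*exp(4*I*pi/5)) + (3*exp(-2*I*pi/5) + exp(-4*I*pi/5) + exp(4*I*pi/5) + 3*exp(2*I*pi/5))] = 0/5 = 0
  <chi_rho, chi_1> = (1/5)[1*(8)*conj(1) + 1*(3*exp(-2*I*pi/5) + exp(-4*I*pi/5) + exp(4*I*pi/5) + 3*exp(2*I*pi/5))*conj(exp(2*I*pi/5)) + 1*(3*exp(-4*I*pi/5) + exp(-2*I*pi/5) + exp(2*I*pi/5) + 3*exp(4*I*pi/5))*conj(exp(4*I*pi/5)) + 1*(3*exp(-4*I*pi/5) + exp(-2*I*pi/5) + exp(2*I*pi/5) + 3*exp(4*I*pi/5))*conj(exp(-4*I*pi/5)) + 1*(3*exp(-2*I*pi/5) + exp(-4*I*pi/5) + exp(4*I*pi/5) + 3*exp(2*I*pi/5))*conj(exp(-2*I*pi/5))]
      = (1/5)[(8) + (3 + 3*exp(-4*I*pi/5) + exp(4*I*pi/5) + exp(2*I*pi/5)) + (3 + exp(-2*I*pi/5) + exp(4*I*pi/5) + 3*exp(2*I*pi/5)) + (3 + 3*exp(-2*I*pi/5) + exp(-4*I*pi/5) + exp(2*I*pi/5)) + (3 + exp(-2*I*pi/5) + exp(-4*I*pi/5) + 3*exp(4*I*pi/5))] = 15/5 = 3
  <chi_rho, chi_2> = (1/5)[1*(8)*conj(1) + 1*(3*exp(-2*I*pi/5) + exp(-4*I*pi/5) + exp(4*I*pi/5) + 3*exp(2*I*pi/5))*conj(exp(4*I*pi/5)) + 1*(3*exp(-4*I*pi/5) + exp(-2*I*pi/5) + exp(2*I*pi/5) + 3*exp(4*I*pi/5))*conj(exp(-2*I*pi/5)) + 1*(3*exp(-4*I*pi/5) + exp(-2*I*pi/5) + exp(2*I*pi/5) + 3*exp(4*I*pi/5))*conj(exp(2*I*pi/5)) + 1*(3*exp(-2*I*pi/5) + exp(-4*I*pi/5) + exp(4*I*pi/5) + 3*exp(2*I*pi/5))*conj(exp(-4*I*pi/5))]
      = (1/5)[(8) + (1 + 3*exp(-2*I*pi/5) + exp(2*I*pi/5) + 3*exp(4*I*pi/5)) + (1 + 3*exp(-2*I*pi/5) + 3*exp(-4*I*pi/5) + exp(4*I*pi/5)) + (1 + exp(-4*I*pi/5) + 3*exp(4*I*pi/5) + 3*exp(2*I*pi/5)) + (1 + 3*exp(-4*I*pi/5) + exp(-2*I*pi/5) + 3*exp(2*I*pi/5))] = 5/5 = 1
  <chi_rho, chi_3> = (1/5)[1*(8)*conj(1) + 1*(3*exp(-2*I*pi/5) + exp(-4*I*pi/5) + exp(4*I*pi/5) + 3*exp(2*I*pi/5))*conj(exp(-4*I*pi/5)) + 1*(3*exp(-4*I*pi/5) + exp(-2*I*pi/5) + exp(2*I*pi/5) + 3*exp(4*I*pi/5))*conj(exp(2*I*pi/5)) + 1*(3*exp(-4*I*pi/5) + exp(-2*I*pi/5) + exp(2*I*pi/5) + 3*exp(4*I*pi/5))*conj(exp(-2*I*pi/5)) + 1*(3*exp(-2*I*pi/5) + exp(-4*I*pi/5) + exp(4*I*pi/5) + 3*exp(2*I*pi/5))*conj(exp(4*I*pi/5))]
      = (1/5)[(8) + (1 + 3*exp(-4*I*pi/5) + exp(-2*I*pi/5) + 3*exp(2*I*pi/5)) + (1 + exp(-4*I*pi/5) + 3*exp(4*I*pi/5) + 3*exp(2*I*pi/5)) + (1 + 3*exp(-2*I*pi/5) + 3*exp(-4*I*pi/5) + exp(4*I*pi/5)) + (1 + 3*exp(-2*I*pi/5) + exp(2*I*pi/5) + 3*exp(4*I*pi/5))] = 5/5 = 1
  <chi_rho, chi_4> = (1/5)[1*(8)*conj(1) + 1*(3*exp(-2*I*pi/5) + exp(-4*I*pi/5) + exp(4*I*pi/5) + 3*exp(2*I*pi/5))*conj(exp(-2*I*pi/5)) + 1*(3*exp(-4*I*pi/5) + exp(-2*I*pi/5) + exp(2*I*pi/5) + 3*exp(4*I*pi/5))*conj(exp(-4*I*pi/5)) + 1*(3*exp(-4*I*pi/5) + exp(-2*I*pi/5) + exp(2*I*pi/5) + 3*exp(4*I*pi/5))*conj(exp(4*I*pi/5)) + 1*(3*exp(-2*I*pi/5) + exp(-4*I*pi/5) + exp(4*I*pi/5) + 3*exp(2*I*pi/5))*conj(exp(2*I*pi/5))]
      = (1/5)[(8) + (3 + exp(-2*I*pi/5) + exp(-4*I*pi/5) + 3*exp(4*I*pi/5)) + (3 + 3*exp(-2*I*pi/5) + exp(-4*I*pi/5) + exp(2*I*pi/5)) + (3 + exp(-2*I*pi/5) + exp(4*I*pi/5) + 3*exp(2*I*pi/5)) + (3 + 3*exp(-4*I*pi/5) + exp(4*I*pi/5) + exp(2*I*pi/5))] = 15/5 = 3
(Exp terms are combined using exp(i*s)*conj(exp(i*t)) = exp(i*(s-t)), and sums of them are collapsed using the identity that for every m > 1 the m distinct m-th roots of unity sum to 0, e.g. 1 + exp(2*I*pi/3) + exp(-2*I*pi/3) = 0.)
Dimension check: dim(rho) = sum (mult * dim) = 0*1 + 3*1 + 1*1 + 1*1 + 3*1 = 8 = chi_rho(e) = 8.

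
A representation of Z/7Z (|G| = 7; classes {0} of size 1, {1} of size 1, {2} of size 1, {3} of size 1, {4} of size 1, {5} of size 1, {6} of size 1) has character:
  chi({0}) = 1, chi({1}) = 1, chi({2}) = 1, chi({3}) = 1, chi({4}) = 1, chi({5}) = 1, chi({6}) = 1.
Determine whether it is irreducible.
Irreducible: <chi, chi> = 1.

Argument: <chi, chi> = (1/|G|) sum_C |C| * |chi(C)|^2 = (1/7)[1*|1|^2 + 1*|1|^2 + 1*|1|^2 + 1*|1|^2 + 1*|1|^2 + 1*|1|^2 + 1*|1|^2]
  = (1/7)[(1) + (1) + (1) + (1) + (1) + (1) + (1)] = 7/7 = 1.
(Exp terms are combined using exp(i*s)*conj(exp(i*t)) = exp(i*(s-t)), and sums of them are collapsed using the identity that for every m > 1 the m distinct m-th roots of unity sum to 0, e.g. 1 + exp(2*I*pi/3) + exp(-2*I*pi/3) = 0.)
A character is irreducible iff <chi, chi> = 1, so this representation is irreducible.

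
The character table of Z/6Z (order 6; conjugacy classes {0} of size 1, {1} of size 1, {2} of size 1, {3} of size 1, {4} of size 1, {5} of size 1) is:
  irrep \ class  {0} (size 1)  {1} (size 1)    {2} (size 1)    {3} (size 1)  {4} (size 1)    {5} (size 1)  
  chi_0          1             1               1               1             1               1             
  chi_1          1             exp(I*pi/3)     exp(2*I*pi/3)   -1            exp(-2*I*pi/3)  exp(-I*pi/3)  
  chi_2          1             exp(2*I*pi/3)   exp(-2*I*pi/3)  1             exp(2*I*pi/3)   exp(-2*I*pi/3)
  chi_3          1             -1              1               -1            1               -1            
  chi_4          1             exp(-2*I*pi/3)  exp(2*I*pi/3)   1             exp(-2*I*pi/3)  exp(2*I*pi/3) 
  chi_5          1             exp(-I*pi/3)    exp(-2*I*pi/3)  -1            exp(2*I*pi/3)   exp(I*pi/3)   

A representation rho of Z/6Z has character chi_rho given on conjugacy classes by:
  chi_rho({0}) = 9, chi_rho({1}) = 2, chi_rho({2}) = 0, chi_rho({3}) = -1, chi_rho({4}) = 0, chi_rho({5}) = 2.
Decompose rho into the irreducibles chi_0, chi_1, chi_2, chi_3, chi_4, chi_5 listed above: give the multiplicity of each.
Multiplicities: chi_0: 2, chi_1: 2, chi_2: 1, chi_3: 1, chi_4: 1, chi_5: 2.

Reasoning: Use <chi_rho, chi> = (1/|G|) sum_C |C| * chi_rho(C) * conj(chi(C)) with |G| = 6 for each irreducible chi in the table:
  <chi_rho, chi_0> = (1/6)[1*(9)*conj(1) + 1*(2)*conj(1) + 1*(0)*conj(1) + 1*(-1)*conj(1) + 1*(0)*conj(1) + 1*(2)*conj(1)]
      = (1/6)[(9) + (2) + (0) + (-1) + (0) + (2)] = 12/6 = 2
  <chi_rho, chi_1> = (1/6)[1*(9)*conj(1) + 1*(2)*conj(exp(I*pi/3)) + 1*(0)*conj(exp(2*I*pi/3)) + 1*(-1)*conj(-1) + 1*(0)*conj(exp(-2*I*pi/3)) + 1*(2)*conj(exp(-I*pi/3))]
      = (1/6)[(9) + (1 + 2*exp(-2*I*pi/3) + exp(-I*pi/3) + exp(I*pi/3)) + (0) + (1) + (0) + (1 + exp(-I*pi/3) + exp(I*pi/3) + 2*exp(2*I*pi/3))] = 12/6 = 2
  <chi_rho, chi_2> = (1/6)[1*(9)*conj(1) + 1*(2)*conj(exp(2*I*pi/3)) + 1*(0)*conj(exp(-2*I*pi/3)) + 1*(-1)*conj(1) + 1*(0)*conj(exp(2*I*pi/3)) + 1*(2)*conj(exp(-2*I*pi/3))]
      = (1/6)[(9) + (-1 + 2*exp(-I*pi/3) + exp(-2*I*pi/3) + exp(2*I*pi/3)) + (0) + (-1) + (0) + (-1 + exp(-2*I*pi/3) + exp(2*I*pi/3) + 2*exp(I*pi/3))] = 6/6 = 1
  <chi_rho, chi_3> = (1/6)[1*(9)*conj(1) + 1*(2)*conj(-1) + 1*(0)*conj(1) + 1*(-1)*conj(-1) + 1*(0)*conj(1) + 1*(2)*conj(-1)]
      = (1/6)[(9) + (-2) + (0) + (1) + (0) + (-2)] = 6/6 = 1
  <chi_rho, chi_4> = (1/6)[1*(9)*conj(1) + 1*(2)*conj(exp(-2*I*pi/3)) + 1*(0)*conj(exp(2*I*pi/3)) + 1*(-1)*conj(1) + 1*(0)*conj(exp(-2*I*pi/3)) + 1*(2)*conj(exp(2*I*pi/3))]
      = (1/6)[(9) + (-1 + exp(-2*I*pi/3) + exp(2*I*pi/3) + 2*exp(I*pi/3)) + (0) + (-1) + (0) + (-1 + 2*exp(-I*pi/3) + exp(-2*I*pi/3) + exp(2*I*pi/3))] = 6/6 = 1
  <chi_rho, chi_5> = (1/6)[1*(9)*conj(1) + 1*(2)*conj(exp(-I*pi/3)) + 1*(0)*conj(exp(-2*I*pi/3)) + 1*(-1)*conj(-1) + 1*(0)*conj(exp(2*I*pi/3)) + 1*(2)*conj(exp(I*pi/3))]
      = (1/6)[(9) + (1 + exp(-I*pi/3) + exp(I*pi/3) + 2*exp(2*I*pi/3)) + (0) + (1) + (0) + (1 + 2*exp(-2*I*pi/3) + exp(-I*pi/3) + exp(I*pi/3))] = 12/6 = 2
(Exp terms are combined using exp(i*s)*conj(exp(i*t)) = exp(i*(s-t)), and sums of them are collapsed using the identity that for every m > 1 the m distinct m-th roots of unity sum to 0, e.g. 1 + exp(2*I*pi/3) + exp(-2*I*pi/3) = 0.)
Dimension check: dim(rho) = sum (mult * dim) = 2*1 + 2*1 + 1*1 + 1*1 + 1*1 + 2*1 = 9 = chi_rho(e) = 9.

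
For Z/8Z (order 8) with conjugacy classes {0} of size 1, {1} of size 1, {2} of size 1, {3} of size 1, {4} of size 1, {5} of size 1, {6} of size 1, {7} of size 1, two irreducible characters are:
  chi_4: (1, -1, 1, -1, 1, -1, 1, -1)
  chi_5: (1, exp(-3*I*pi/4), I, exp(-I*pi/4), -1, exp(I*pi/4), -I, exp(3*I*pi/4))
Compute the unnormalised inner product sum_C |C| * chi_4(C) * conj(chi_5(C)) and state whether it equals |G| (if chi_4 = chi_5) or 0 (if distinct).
Sum = 0; so <chi_4, chi_5> = 0 (distinct irreducibles are orthogonal).

Proof sketch: Compute term by term over conjugacy classes (|C| * chi_4(C) * conj(chi_5(C))):
  1*(1)*conj(1) + 1*(-1)*conj(exp(-3*I*pi/4)) + 1*(1)*conj(I) + 1*(-1)*conj(exp(-I*pi/4)) + 1*(1)*conj(-1) + 1*(-1)*conj(exp(I*pi/4)) + 1*(1)*conj(-I) + 1*(-1)*conj(exp(3*I*pi/4))
  = (1) + (-exp(3*I*pi/4)) + (-I) + (-exp(I*pi/4)) + (-1) + (-exp(-I*pi/4)) + (I) + (-exp(-3*I*pi/4))
  = 0.
(Exp terms are combined using exp(i*s)*conj(exp(i*t)) = exp(i*(s-t)), and sums of them are collapsed using the identity that for every m > 1 the m distinct m-th roots of unity sum to 0, e.g. 1 + exp(2*I*pi/3) + exp(-2*I*pi/3) = 0.)
Dividing by |G| = 8 gives 0/8 = 0, matching the row-orthogonality relation <chi_4, chi_5> = [chi_4 = chi_5].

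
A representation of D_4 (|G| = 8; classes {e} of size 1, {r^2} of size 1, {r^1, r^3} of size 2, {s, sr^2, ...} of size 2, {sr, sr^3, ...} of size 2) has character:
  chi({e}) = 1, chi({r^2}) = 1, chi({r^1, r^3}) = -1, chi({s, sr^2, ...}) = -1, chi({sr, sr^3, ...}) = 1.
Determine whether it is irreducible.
Irreducible: <chi, chi> = 1.

Details: <chi, chi> = (1/|G|) sum_C |C| * |chi(C)|^2 = (1/8)[1*|1|^2 + 1*|1|^2 + 2*|-1|^2 + 2*|-1|^2 + 2*|1|^2]
  = (1/8)[(1) + (1) + (2) + (2) + (2)] = 8/8 = 1.
A character is irreducible iff <chi, chi> = 1, so this representation is irreducible.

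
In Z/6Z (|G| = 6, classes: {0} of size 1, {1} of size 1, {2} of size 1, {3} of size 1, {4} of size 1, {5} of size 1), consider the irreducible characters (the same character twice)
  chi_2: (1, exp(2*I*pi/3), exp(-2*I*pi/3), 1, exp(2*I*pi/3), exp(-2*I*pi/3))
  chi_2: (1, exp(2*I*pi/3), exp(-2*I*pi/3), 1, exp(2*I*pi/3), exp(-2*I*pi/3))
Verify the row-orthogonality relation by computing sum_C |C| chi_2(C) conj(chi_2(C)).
Sum = 6 = |G| = 6; so <chi_2, chi_2> = 1 (norm-1 confirms irreducibility).

Details: Compute term by term over conjugacy classes (|C| * chi_2(C) * conj(chi_2(C))):
  1*(1)*conj(1) + 1*(exp(2*I*pi/3))*conj(exp(2*I*pi/3)) + 1*(exp(-2*I*pi/3))*conj(exp(-2*I*pi/3)) + 1*(1)*conj(1) + 1*(exp(2*I*pi/3))*conj(exp(2*I*pi/3)) + 1*(exp(-2*I*pi/3))*conj(exp(-2*I*pi/3))
  = (1) + (1) + (1) + (1) + (1) + (1)
  = 6.
(Exp terms are combined using exp(i*s)*conj(exp(i*t)) = exp(i*(s-t)), and sums of them are collapsed using the identity that for every m > 1 the m distinct m-th roots of unity sum to 0, e.g. 1 + exp(2*I*pi/3) + exp(-2*I*pi/3) = 0.)
Dividing by |G| = 6 gives 6/6 = 1, matching the row-orthogonality relation <chi_2, chi_2> = [chi_2 = chi_2].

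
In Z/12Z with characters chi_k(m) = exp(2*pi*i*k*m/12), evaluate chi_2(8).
chi_2(8) = zeta_12^16 = exp(2*I*pi/3)

Explanation: chi_2(8) = zeta_12^(2*8) = zeta_12^16. Since zeta_12^12 = 1, this equals zeta_12^4 = exp(2*pi*i*4/12) = exp(2*I*pi/3).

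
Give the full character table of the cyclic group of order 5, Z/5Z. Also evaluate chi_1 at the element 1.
Character table of Z/5Z (irreps indexed chi_0,...,chi_4 with chi_k(m) = zeta_5^(k*m), zeta_5 = exp(2*pi*i/5)):
  irrep \ class  {0} (size 1)  {1} (size 1)    {2} (size 1)    {3} (size 1)    {4} (size 1)  
  chi_0          1             1               1               1               1             
  chi_1          1             exp(2*I*pi/5)   exp(4*I*pi/5)   exp(-4*I*pi/5)  exp(-2*I*pi/5)
  chi_2          1             exp(4*I*pi/5)   exp(-2*I*pi/5)  exp(2*I*pi/5)   exp(-4*I*pi/5)
  chi_3          1             exp(-4*I*pi/5)  exp(2*I*pi/5)   exp(-2*I*pi/5)  exp(4*I*pi/5) 
  chi_4          1             exp(-2*I*pi/5)  exp(-4*I*pi/5)  exp(4*I*pi/5)   exp(2*I*pi/5) 

Spot check: chi_1(1) = zeta_5^(1*1) = zeta_5^1 = exp(2*I*pi/5).

Justification: Z/5Z is abelian, so all 5 irreducible complex representations are 1-dimensional. They are given by chi_k(m) = zeta_5^(k*m) for k = 0,...,4. Row orthogonality: sum_m chi_k(m) conj(chi_l(m)) = 5 * [k = l].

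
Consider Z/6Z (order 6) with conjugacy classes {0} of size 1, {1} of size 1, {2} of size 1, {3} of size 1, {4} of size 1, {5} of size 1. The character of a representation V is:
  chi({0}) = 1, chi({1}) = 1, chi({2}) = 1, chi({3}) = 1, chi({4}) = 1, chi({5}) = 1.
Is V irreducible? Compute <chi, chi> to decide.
Irreducible: <chi, chi> = 1.

Solution. <chi, chi> = (1/|G|) sum_C |C| * |chi(C)|^2 = (1/6)[1*|1|^2 + 1*|1|^2 + 1*|1|^2 + 1*|1|^2 + 1*|1|^2 + 1*|1|^2]
  = (1/6)[(1) + (1) + (1) + (1) + (1) + (1)] = 6/6 = 1.
(Exp terms are combined using exp(i*s)*conj(exp(i*t)) = exp(i*(s-t)), and sums of them are collapsed using the identity that for every m > 1 the m distinct m-th roots of unity sum to 0, e.g. 1 + exp(2*I*pi/3) + exp(-2*I*pi/3) = 0.)
A character is irreducible iff <chi, chi> = 1, so this representation is irreducible.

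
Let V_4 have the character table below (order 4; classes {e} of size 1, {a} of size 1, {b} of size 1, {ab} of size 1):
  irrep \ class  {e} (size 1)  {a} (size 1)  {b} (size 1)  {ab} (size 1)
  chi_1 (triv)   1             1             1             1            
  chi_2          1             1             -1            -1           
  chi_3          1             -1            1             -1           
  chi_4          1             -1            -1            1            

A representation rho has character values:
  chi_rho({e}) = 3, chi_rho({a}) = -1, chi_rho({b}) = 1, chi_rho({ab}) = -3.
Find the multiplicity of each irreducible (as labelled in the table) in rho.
Multiplicities: chi_1: 0, chi_2: 1, chi_3: 2, chi_4: 0.

Argument: Use <chi_rho, chi> = (1/|G|) sum_C |C| * chi_rho(C) * conj(chi(C)) with |G| = 4 for each irreducible chi in the table:
  <chi_rho, chi_1> = (1/4)[1*(3)*conj(1) + 1*(-1)*conj(1) + 1*(1)*conj(1) + 1*(-3)*conj(1)]
      = (1/4)[(3) + (-1) + (1) + (-3)] = 0/4 = 0
  <chi_rho, chi_2> = (1/4)[1*(3)*conj(1) + 1*(-1)*conj(1) + 1*(1)*conj(-1) + 1*(-3)*conj(-1)]
      = (1/4)[(3) + (-1) + (-1) + (3)] = 4/4 = 1
  <chi_rho, chi_3> = (1/4)[1*(3)*conj(1) + 1*(-1)*conj(-1) + 1*(1)*conj(1) + 1*(-3)*conj(-1)]
      = (1/4)[(3) + (1) + (1) + (3)] = 8/4 = 2
  <chi_rho, chi_4> = (1/4)[1*(3)*conj(1) + 1*(-1)*conj(-1) + 1*(1)*conj(-1) + 1*(-3)*conj(1)]
      = (1/4)[(3) + (1) + (-1) + (-3)] = 0/4 = 0
Dimension check: dim(rho) = sum (mult * dim) = 0*1 + 1*1 + 2*1 + 0*1 = 3 = chi_rho(e) = 3.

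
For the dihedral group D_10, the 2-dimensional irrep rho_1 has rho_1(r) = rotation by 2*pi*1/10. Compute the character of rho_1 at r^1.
chi_{rho_1}(r^1) = 2*cos(2*pi*1*1/10) = 1/2 + sqrt(5)/2

Why: rho_1(r^1) is rotation by angle 2*pi*1*1/10, whose trace is 2*cos(2*pi*1*1/10) = 1/2 + sqrt(5)/2.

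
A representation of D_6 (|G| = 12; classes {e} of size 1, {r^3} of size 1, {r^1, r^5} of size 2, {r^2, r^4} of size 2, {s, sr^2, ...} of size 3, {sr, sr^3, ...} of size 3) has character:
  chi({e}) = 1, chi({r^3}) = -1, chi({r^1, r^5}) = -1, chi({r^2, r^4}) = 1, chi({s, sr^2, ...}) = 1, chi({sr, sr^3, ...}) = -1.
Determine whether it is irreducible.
Irreducible: <chi, chi> = 1.

Justification: <chi, chi> = (1/|G|) sum_C |C| * |chi(C)|^2 = (1/12)[1*|1|^2 + 1*|-1|^2 + 2*|-1|^2 + 2*|1|^2 + 3*|1|^2 + 3*|-1|^2]
  = (1/12)[(1) + (1) + (2) + (2) + (3) + (3)] = 12/12 = 1.
A character is irreducible iff <chi, chi> = 1, so this representation is irreducible.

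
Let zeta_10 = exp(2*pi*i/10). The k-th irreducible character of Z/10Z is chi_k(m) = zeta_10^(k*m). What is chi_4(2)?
chi_4(2) = zeta_10^8 = exp(-2*I*pi/5)

Reasoning: chi_4(2) = zeta_10^(4*2) = zeta_10^8. Since zeta_10^10 = 1, this equals zeta_10^8 = exp(2*pi*i*8/10) = exp(-2*I*pi/5).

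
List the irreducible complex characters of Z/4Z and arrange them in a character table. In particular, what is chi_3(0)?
Character table of Z/4Z (irreps indexed chi_0,...,chi_3 with chi_k(m) = zeta_4^(k*m), zeta_4 = exp(2*pi*i/4)):
  irrep \ class  {0} (size 1)  {1} (size 1)  {2} (size 1)  {3} (size 1)
  chi_0          1             1             1             1           
  chi_1          1             I             -1            -I          
  chi_2          1             -1            1             -1          
  chi_3          1             -I            -1            I           

Spot check: chi_3(0) = zeta_4^(3*0) = zeta_4^0 = 1.

Solution. Z/4Z is abelian, so all 4 irreducible complex representations are 1-dimensional. They are given by chi_k(m) = zeta_4^(k*m) for k = 0,...,3. Row orthogonality: sum_m chi_k(m) conj(chi_l(m)) = 4 * [k = l].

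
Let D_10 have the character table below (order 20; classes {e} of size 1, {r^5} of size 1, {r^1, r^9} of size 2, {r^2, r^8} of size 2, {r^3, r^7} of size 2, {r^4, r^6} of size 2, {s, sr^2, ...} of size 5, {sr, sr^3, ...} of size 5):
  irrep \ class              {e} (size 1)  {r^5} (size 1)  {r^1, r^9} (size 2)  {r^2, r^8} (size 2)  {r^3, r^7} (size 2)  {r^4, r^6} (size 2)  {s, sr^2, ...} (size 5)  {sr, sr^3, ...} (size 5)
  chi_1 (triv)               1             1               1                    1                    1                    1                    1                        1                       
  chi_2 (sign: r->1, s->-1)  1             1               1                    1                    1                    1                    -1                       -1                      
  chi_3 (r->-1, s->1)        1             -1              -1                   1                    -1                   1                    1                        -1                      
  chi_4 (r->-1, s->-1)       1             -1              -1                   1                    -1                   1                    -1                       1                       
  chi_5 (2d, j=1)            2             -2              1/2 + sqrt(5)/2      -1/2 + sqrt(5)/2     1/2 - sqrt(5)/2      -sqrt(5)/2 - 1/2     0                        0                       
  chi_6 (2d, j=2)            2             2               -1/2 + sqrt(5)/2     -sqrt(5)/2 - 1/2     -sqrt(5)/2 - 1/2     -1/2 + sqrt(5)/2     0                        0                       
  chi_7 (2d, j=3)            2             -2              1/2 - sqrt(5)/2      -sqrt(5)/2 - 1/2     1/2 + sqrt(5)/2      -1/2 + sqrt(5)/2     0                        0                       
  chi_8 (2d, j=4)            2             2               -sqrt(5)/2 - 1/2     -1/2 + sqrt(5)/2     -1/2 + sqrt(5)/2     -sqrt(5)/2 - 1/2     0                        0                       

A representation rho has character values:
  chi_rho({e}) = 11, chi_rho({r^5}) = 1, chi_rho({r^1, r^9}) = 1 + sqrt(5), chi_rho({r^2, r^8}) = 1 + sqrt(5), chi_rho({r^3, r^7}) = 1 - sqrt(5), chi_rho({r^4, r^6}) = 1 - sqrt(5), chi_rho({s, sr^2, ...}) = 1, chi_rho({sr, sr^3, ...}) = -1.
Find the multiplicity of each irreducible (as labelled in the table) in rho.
Multiplicities: chi_1: 1, chi_2: 1, chi_3: 1, chi_4: 0, chi_5: 2, chi_6: 1, chi_7: 0, chi_8: 1.

Use <chi_rho, chi> = (1/|G|) sum_C |C| * chi_rho(C) * conj(chi(C)) with |G| = 20 for each irreducible chi in the table:
  <chi_rho, chi_1> = (1/20)[1*(11)*conj(1) + 1*(1)*conj(1) + 2*(1 + sqrt(5))*conj(1) + 2*(1 + sqrt(5))*conj(1) + 2*(1 - sqrt(5))*conj(1) + 2*(1 - sqrt(5))*conj(1) + 5*(1)*conj(1) + 5*(-1)*conj(1)]
      = (1/20)[(11) + (1) + (2 + 2*sqrt(5)) + (2 + 2*sqrt(5)) + (2 - 2*sqrt(5)) + (2 - 2*sqrt(5)) + (5) + (-5)] = 20/20 = 1
  <chi_rho, chi_2> = (1/20)[1*(11)*conj(1) + 1*(1)*conj(1) + 2*(1 + sqrt(5))*conj(1) + 2*(1 + sqrt(5))*conj(1) + 2*(1 - sqrt(5))*conj(1) + 2*(1 - sqrt(5))*conj(1) + 5*(1)*conj(-1) + 5*(-1)*conj(-1)]
      = (1/20)[(11) + (1) + (2 + 2*sqrt(5)) + (2 + 2*sqrt(5)) + (2 - 2*sqrt(5)) + (2 - 2*sqrt(5)) + (-5) + (5)] = 20/20 = 1
  <chi_rho, chi_3> = (1/20)[1*(11)*conj(1) + 1*(1)*conj(-1) + 2*(1 + sqrt(5))*conj(-1) + 2*(1 + sqrt(5))*conj(1) + 2*(1 - sqrt(5))*conj(-1) + 2*(1 - sqrt(5))*conj(1) + 5*(1)*conj(1) + 5*(-1)*conj(-1)]
      = (1/20)[(11) + (-1) + (-2*sqrt(5) - 2) + (2 + 2*sqrt(5)) + (-2 + 2*sqrt(5)) + (2 - 2*sqrt(5)) + (5) + (5)] = 20/20 = 1
  <chi_rho, chi_4> = (1/20)[1*(11)*conj(1) + 1*(1)*conj(-1) + 2*(1 + sqrt(5))*conj(-1) + 2*(1 + sqrt(5))*conj(1) + 2*(1 - sqrt(5))*conj(-1) + 2*(1 - sqrt(5))*conj(1) + 5*(1)*conj(-1) + 5*(-1)*conj(1)]
      = (1/20)[(11) + (-1) + (-2*sqrt(5) - 2) + (2 + 2*sqrt(5)) + (-2 + 2*sqrt(5)) + (2 - 2*sqrt(5)) + (-5) + (-5)] = 0/20 = 0
  <chi_rho, chi_5> = (1/20)[1*(11)*conj(2) + 1*(1)*conj(-2) + 2*(1 + sqrt(5))*conj(1/2 + sqrt(5)/2) + 2*(1 + sqrt(5))*conj(-1/2 + sqrt(5)/2) + 2*(1 - sqrt(5))*conj(1/2 - sqrt(5)/2) + 2*(1 - sqrt(5))*conj(-sqrt(5)/2 - 1/2) + 5*(1)*conj(0) + 5*(-1)*conj(0)]
      = (1/20)[(22) + (-2) + (2*sqrt(5) + 6) + (4) + (6 - 2*sqrt(5)) + (4) + (0) + (0)] = 40/20 = 2
  <chi_rho, chi_6> = (1/20)[1*(11)*conj(2) + 1*(1)*conj(2) + 2*(1 + sqrt(5))*conj(-1/2 + sqrt(5)/2) + 2*(1 + sqrt(5))*conj(-sqrt(5)/2 - 1/2) + 2*(1 - sqrt(5))*conj(-sqrt(5)/2 - 1/2) + 2*(1 - sqrt(5))*conj(-1/2 + sqrt(5)/2) + 5*(1)*conj(0) + 5*(-1)*conj(0)]
      = (1/20)[(22) + (2) + (4) + (-6 - 2*sqrt(5)) + (4) + (-6 + 2*sqrt(5)) + (0) + (0)] = 20/20 = 1
  <chi_rho, chi_7> = (1/20)[1*(11)*conj(2) + 1*(1)*conj(-2) + 2*(1 + sqrt(5))*conj(1/2 - sqrt(5)/2) + 2*(1 + sqrt(5))*conj(-sqrt(5)/2 - 1/2) + 2*(1 - sqrt(5))*conj(1/2 + sqrt(5)/2) + 2*(1 - sqrt(5))*conj(-1/2 + sqrt(5)/2) + 5*(1)*conj(0) + 5*(-1)*conj(0)]
      = (1/20)[(22) + (-2) + (-4) + (-6 - 2*sqrt(5)) + (-4) + (-6 + 2*sqrt(5)) + (0) + (0)] = 0/20 = 0
  <chi_rho, chi_8> = (1/20)[1*(11)*conj(2) + 1*(1)*conj(2) + 2*(1 + sqrt(5))*conj(-sqrt(5)/2 - 1/2) + 2*(1 + sqrt(5))*conj(-1/2 + sqrt(5)/2) + 2*(1 - sqrt(5))*conj(-1/2 + sqrt(5)/2) + 2*(1 - sqrt(5))*conj(-sqrt(5)/2 - 1/2) + 5*(1)*conj(0) + 5*(-1)*conj(0)]
      = (1/20)[(22) + (2) + (-6 - 2*sqrt(5)) + (4) + (-6 + 2*sqrt(5)) + (4) + (0) + (0)] = 20/20 = 1
Dimension check: dim(rho) = sum (mult * dim) = 1*1 + 1*1 + 1*1 + 0*1 + 2*2 + 1*2 + 0*2 + 1*2 = 11 = chi_rho(e) = 11.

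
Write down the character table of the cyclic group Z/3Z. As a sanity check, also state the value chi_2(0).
Character table of Z/3Z (irreps indexed chi_0,...,chi_2 with chi_k(m) = zeta_3^(k*m), zeta_3 = exp(2*pi*i/3)):
  irrep \ class  {0} (size 1)  {1} (size 1)    {2} (size 1)  
  chi_0          1             1               1             
  chi_1          1             exp(2*I*pi/3)   exp(-2*I*pi/3)
  chi_2          1             exp(-2*I*pi/3)  exp(2*I*pi/3) 

Spot check: chi_2(0) = zeta_3^(2*0) = zeta_3^0 = 1.

Solution. Z/3Z is abelian, so all 3 irreducible complex representations are 1-dimensional. They are given by chi_k(m) = zeta_3^(k*m) for k = 0,...,2. Row orthogonality: sum_m chi_k(m) conj(chi_l(m)) = 3 * [k = l].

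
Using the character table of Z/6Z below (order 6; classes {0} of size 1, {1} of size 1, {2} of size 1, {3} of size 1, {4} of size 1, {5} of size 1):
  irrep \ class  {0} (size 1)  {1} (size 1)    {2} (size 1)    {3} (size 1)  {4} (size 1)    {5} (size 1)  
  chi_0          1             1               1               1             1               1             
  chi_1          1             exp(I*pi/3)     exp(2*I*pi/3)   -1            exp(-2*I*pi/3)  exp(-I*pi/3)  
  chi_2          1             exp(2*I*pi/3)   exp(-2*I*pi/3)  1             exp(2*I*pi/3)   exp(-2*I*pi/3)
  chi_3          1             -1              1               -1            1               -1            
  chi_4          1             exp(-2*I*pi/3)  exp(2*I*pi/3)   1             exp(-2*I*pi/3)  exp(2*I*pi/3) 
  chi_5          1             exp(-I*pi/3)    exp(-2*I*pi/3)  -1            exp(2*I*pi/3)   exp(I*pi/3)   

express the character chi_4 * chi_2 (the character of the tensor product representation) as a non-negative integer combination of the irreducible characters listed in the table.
chi_4 tensor chi_2 = chi_0 (all other irreducibles have multiplicity 0).

Derivation: The character of a tensor product is the pointwise product (chi_4 * chi_2)(C) = chi_4(C) * chi_2(C):
  {0}: (1)*(1), {1}: (exp(-2*I*pi/3))*(exp(2*I*pi/3)), {2}: (exp(2*I*pi/3))*(exp(-2*I*pi/3)), {3}: (1)*(1), {4}: (exp(-2*I*pi/3))*(exp(2*I*pi/3)), {5}: (exp(2*I*pi/3))*(exp(-2*I*pi/3))
so (chi_4 * chi_2) takes values
  {0} -> 1, {1} -> 1, {2} -> 1, {3} -> 1, {4} -> 1, {5} -> 1.
Now take the inner product of this character with each irreducible chi from the table, <chi_4*chi_2, chi> = (1/6) sum_C |C| (chi_4*chi_2)(C) conj(chi(C)):
  <chi_4*chi_2, chi_0> = (1/6)[1*(1)*conj(1) + 1*(1)*conj(1) + 1*(1)*conj(1) + 1*(1)*conj(1) + 1*(1)*conj(1) + 1*(1)*conj(1)]
      = (1/6)[(1) + (1) + (1) + (1) + (1) + (1)] = 6/6 = 1
  <chi_4*chi_2, chi_1> = (1/6)[1*(1)*conj(1) + 1*(1)*conj(exp(I*pi/3)) + 1*(1)*conj(exp(2*I*pi/3)) + 1*(1)*conj(-1) + 1*(1)*conj(exp(-2*I*pi/3)) + 1*(1)*conj(exp(-I*pi/3))]
      = (1/6)[(1) + (exp(-I*pi/3)) + (exp(-2*I*pi/3)) + (-1) + (exp(2*I*pi/3)) + (exp(I*pi/3))] = 0/6 = 0
  <chi_4*chi_2, chi_2> = (1/6)[1*(1)*conj(1) + 1*(1)*conj(exp(2*I*pi/3)) + 1*(1)*conj(exp(-2*I*pi/3)) + 1*(1)*conj(1) + 1*(1)*conj(exp(2*I*pi/3)) + 1*(1)*conj(exp(-2*I*pi/3))]
      = (1/6)[(1) + (exp(-2*I*pi/3)) + (exp(2*I*pi/3)) + (1) + (exp(-2*I*pi/3)) + (exp(2*I*pi/3))] = 0/6 = 0
  <chi_4*chi_2, chi_3> = (1/6)[1*(1)*conj(1) + 1*(1)*conj(-1) + 1*(1)*conj(1) + 1*(1)*conj(-1) + 1*(1)*conj(1) + 1*(1)*conj(-1)]
      = (1/6)[(1) + (-1) + (1) + (-1) + (1) + (-1)] = 0/6 = 0
  <chi_4*chi_2, chi_4> = (1/6)[1*(1)*conj(1) + 1*(1)*conj(exp(-2*I*pi/3)) + 1*(1)*conj(exp(2*I*pi/3)) + 1*(1)*conj(1) + 1*(1)*conj(exp(-2*I*pi/3)) + 1*(1)*conj(exp(2*I*pi/3))]
      = (1/6)[(1) + (exp(2*I*pi/3)) + (exp(-2*I*pi/3)) + (1) + (exp(2*I*pi/3)) + (exp(-2*I*pi/3))] = 0/6 = 0
  <chi_4*chi_2, chi_5> = (1/6)[1*(1)*conj(1) + 1*(1)*conj(exp(-I*pi/3)) + 1*(1)*conj(exp(-2*I*pi/3)) + 1*(1)*conj(-1) + 1*(1)*conj(exp(2*I*pi/3)) + 1*(1)*conj(exp(I*pi/3))]
      = (1/6)[(1) + (exp(I*pi/3)) + (exp(2*I*pi/3)) + (-1) + (exp(-2*I*pi/3)) + (exp(-I*pi/3))] = 0/6 = 0
(Exp terms are combined using exp(i*s)*conj(exp(i*t)) = exp(i*(s-t)), and sums of them are collapsed using the identity that for every m > 1 the m distinct m-th roots of unity sum to 0, e.g. 1 + exp(2*I*pi/3) + exp(-2*I*pi/3) = 0.)
Hence the multiplicities are chi_0: 1. Dimension check: dim(chi_4)*dim(chi_2) = 1*1 = 1 and sum (mult * dim) = 1*1 = 1.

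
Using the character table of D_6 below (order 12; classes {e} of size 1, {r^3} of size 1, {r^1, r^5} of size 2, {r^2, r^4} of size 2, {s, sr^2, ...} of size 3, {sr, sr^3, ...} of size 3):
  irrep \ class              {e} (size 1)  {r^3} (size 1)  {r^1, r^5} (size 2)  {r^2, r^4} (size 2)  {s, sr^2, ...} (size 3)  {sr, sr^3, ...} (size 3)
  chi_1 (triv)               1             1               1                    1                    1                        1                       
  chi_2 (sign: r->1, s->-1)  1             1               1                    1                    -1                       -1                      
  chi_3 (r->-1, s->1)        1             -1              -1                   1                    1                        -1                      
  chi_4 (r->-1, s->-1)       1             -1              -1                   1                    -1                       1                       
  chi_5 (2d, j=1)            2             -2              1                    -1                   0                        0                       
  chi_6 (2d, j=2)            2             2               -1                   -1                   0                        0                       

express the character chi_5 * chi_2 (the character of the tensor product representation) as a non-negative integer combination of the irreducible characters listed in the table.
chi_5 tensor chi_2 = chi_5 (all other irreducibles have multiplicity 0).

Justification: The character of a tensor product is the pointwise product (chi_5 * chi_2)(C) = chi_5(C) * chi_2(C):
  {e}: (2)*(1), {r^3}: (-2)*(1), {r^1, r^5}: (1)*(1), {r^2, r^4}: (-1)*(1), {s, sr^2, ...}: (0)*(-1), {sr, sr^3, ...}: (0)*(-1)
so (chi_5 * chi_2) takes values
  {e} -> 2, {r^3} -> -2, {r^1, r^5} -> 1, {r^2, r^4} -> -1, {s, sr^2, ...} -> 0, {sr, sr^3, ...} -> 0.
Now take the inner product of this character with each irreducible chi from the table, <chi_5*chi_2, chi> = (1/12) sum_C |C| (chi_5*chi_2)(C) conj(chi(C)):
  <chi_5*chi_2, chi_1> = (1/12)[1*(2)*conj(1) + 1*(-2)*conj(1) + 2*(1)*conj(1) + 2*(-1)*conj(1) + 3*(0)*conj(1) + 3*(0)*conj(1)]
      = (1/12)[(2) + (-2) + (2) + (-2) + (0) + (0)] = 0/12 = 0
  <chi_5*chi_2, chi_2> = (1/12)[1*(2)*conj(1) + 1*(-2)*conj(1) + 2*(1)*conj(1) + 2*(-1)*conj(1) + 3*(0)*conj(-1) + 3*(0)*conj(-1)]
      = (1/12)[(2) + (-2) + (2) + (-2) + (0) + (0)] = 0/12 = 0
  <chi_5*chi_2, chi_3> = (1/12)[1*(2)*conj(1) + 1*(-2)*conj(-1) + 2*(1)*conj(-1) + 2*(-1)*conj(1) + 3*(0)*conj(1) + 3*(0)*conj(-1)]
      = (1/12)[(2) + (2) + (-2) + (-2) + (0) + (0)] = 0/12 = 0
  <chi_5*chi_2, chi_4> = (1/12)[1*(2)*conj(1) + 1*(-2)*conj(-1) + 2*(1)*conj(-1) + 2*(-1)*conj(1) + 3*(0)*conj(-1) + 3*(0)*conj(1)]
      = (1/12)[(2) + (2) + (-2) + (-2) + (0) + (0)] = 0/12 = 0
  <chi_5*chi_2, chi_5> = (1/12)[1*(2)*conj(2) + 1*(-2)*conj(-2) + 2*(1)*conj(1) + 2*(-1)*conj(-1) + 3*(0)*conj(0) + 3*(0)*conj(0)]
      = (1/12)[(4) + (4) + (2) + (2) + (0) + (0)] = 12/12 = 1
  <chi_5*chi_2, chi_6> = (1/12)[1*(2)*conj(2) + 1*(-2)*conj(2) + 2*(1)*conj(-1) + 2*(-1)*conj(-1) + 3*(0)*conj(0) + 3*(0)*conj(0)]
      = (1/12)[(4) + (-4) + (-2) + (2) + (0) + (0)] = 0/12 = 0
Hence the multiplicities are chi_5: 1. Dimension check: dim(chi_5)*dim(chi_2) = 2*1 = 2 and sum (mult * dim) = 1*2 = 2.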